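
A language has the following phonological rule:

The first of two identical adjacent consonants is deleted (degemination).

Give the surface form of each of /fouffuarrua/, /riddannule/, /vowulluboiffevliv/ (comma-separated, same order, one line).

foufuarua, ridanule, vowuluboifevliv

/fouffuarrua/: /ff/ is a geminate; the first /f/ deletes. /rr/ is a geminate; the first /r/ deletes. → [foufuarua].
/riddannule/: /dd/ is a geminate; the first /d/ deletes. /nn/ is a geminate; the first /n/ deletes. → [ridanule].
/vowulluboiffevliv/: /ll/ is a geminate; the first /l/ deletes. /ff/ is a geminate; the first /f/ deletes. → [vowuluboifevliv].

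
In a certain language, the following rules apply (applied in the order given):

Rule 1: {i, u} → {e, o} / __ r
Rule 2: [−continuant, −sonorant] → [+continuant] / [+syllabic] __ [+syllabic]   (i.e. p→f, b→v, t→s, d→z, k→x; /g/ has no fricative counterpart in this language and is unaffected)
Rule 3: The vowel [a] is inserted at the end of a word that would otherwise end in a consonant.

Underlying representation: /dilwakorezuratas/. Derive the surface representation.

Rule 1 (pre-rhotic lowering): /u/ is a high vowel immediately before /r/, so it lowers to [o]. /dilwakorezuratas/ → dilwakorezoratas.
Rule 2 (intervocalic spirantization): /k/ is a stop between vowels /a/ and /o/, so it spirantizes to the fricative [x]. /t/ is a stop between vowels /a/ and /a/, so it spirantizes to the fricative [s]. /dilwakorezoratas/ → dilwaxorezorasas.
Rule 3 (final a-epenthesis): the form ends in the consonant /s/, so [a] is inserted word-finally. /dilwaxorezorasas/ → dilwaxorezorasasa.

dilwaxorezorasasa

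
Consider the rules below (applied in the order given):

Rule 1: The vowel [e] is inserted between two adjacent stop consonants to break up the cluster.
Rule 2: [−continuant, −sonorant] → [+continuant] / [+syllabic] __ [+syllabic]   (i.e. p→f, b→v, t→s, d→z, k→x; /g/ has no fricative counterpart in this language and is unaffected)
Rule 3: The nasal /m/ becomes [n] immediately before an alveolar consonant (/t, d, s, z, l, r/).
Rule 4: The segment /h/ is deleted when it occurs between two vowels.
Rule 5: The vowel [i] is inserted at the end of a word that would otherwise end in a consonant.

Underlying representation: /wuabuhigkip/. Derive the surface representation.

wuavuigexipi

Rule 1 (stop-cluster e-epenthesis): /g/ and /k/ form a stop–stop cluster, so [e] is inserted between them. /wuabuhigkip/ → wuabuhigekip.
Rule 2 (intervocalic spirantization): /b/ is a stop between vowels /a/ and /u/, so it spirantizes to the fricative [v]. /k/ is a stop between vowels /e/ and /i/, so it spirantizes to the fricative [x]. /wuabuhigekip/ → wuavuhigexip.
Rule 3 (nasal place assimilation): no segment meets the environment; /wuavuhigexip/ is unchanged.
Rule 4 (intervocalic h-deletion): /h/ occurs between vowels /u/ and /i/, so it deletes. /wuavuhigexip/ → wuavuigexip.
Rule 5 (final i-epenthesis): the form ends in the consonant /p/, so [i] is inserted word-finally. /wuavuigexip/ → wuavuigexipi.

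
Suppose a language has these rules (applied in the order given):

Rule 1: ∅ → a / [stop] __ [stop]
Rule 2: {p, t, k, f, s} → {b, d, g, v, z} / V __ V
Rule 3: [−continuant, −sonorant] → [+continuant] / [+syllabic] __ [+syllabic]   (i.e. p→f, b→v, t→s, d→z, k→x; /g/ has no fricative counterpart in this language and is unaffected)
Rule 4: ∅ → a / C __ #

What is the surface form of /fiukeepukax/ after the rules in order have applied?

fiugeevugaxa

Rule 1 (stop-cluster a-epenthesis): no segment meets the environment; /fiukeepukax/ is unchanged.
Rule 2 (intervocalic voicing): /k/ is a voiceless obstruent between vowels /u/ and /e/, so it voices to [g]. /p/ is a voiceless obstruent between vowels /e/ and /u/, so it voices to [b]. /k/ is a voiceless obstruent between vowels /u/ and /a/, so it voices to [g]. /fiukeepukax/ → fiugeebugax.
Rule 3 (intervocalic spirantization): /b/ is a stop between vowels /e/ and /u/, so it spirantizes to the fricative [v]. /fiugeebugax/ → fiugeevugax.
Rule 4 (final a-epenthesis): the form ends in the consonant /x/, so [a] is inserted word-finally. /fiugeevugax/ → fiugeevugaxa.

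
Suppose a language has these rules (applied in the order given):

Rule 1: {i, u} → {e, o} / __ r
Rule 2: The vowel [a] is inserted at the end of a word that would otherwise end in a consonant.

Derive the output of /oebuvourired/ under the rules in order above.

Rule 1 (pre-rhotic lowering): /u/ is a high vowel immediately before /r/, so it lowers to [o]. /i/ is a high vowel immediately before /r/, so it lowers to [e]. /oebuvourired/ → oebuvoorered.
Rule 2 (final a-epenthesis): the form ends in the consonant /d/, so [a] is inserted word-finally. /oebuvoorered/ → oebuvoorereda.

oebuvoorereda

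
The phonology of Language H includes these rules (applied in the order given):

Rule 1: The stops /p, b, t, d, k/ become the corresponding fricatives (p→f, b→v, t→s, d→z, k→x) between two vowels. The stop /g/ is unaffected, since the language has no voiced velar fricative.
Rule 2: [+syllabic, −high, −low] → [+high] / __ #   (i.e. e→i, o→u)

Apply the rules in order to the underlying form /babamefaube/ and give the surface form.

Rule 1 (intervocalic spirantization): /b/ is a stop between vowels /a/ and /a/, so it spirantizes to the fricative [v]. /b/ is a stop between vowels /u/ and /e/, so it spirantizes to the fricative [v]. /babamefaube/ → bavamefauve.
Rule 2 (final vowel raising): /e/ is a mid vowel in word-final position, so it raises to [i]. /bavamefauve/ → bavamefauvi.

bavamefauvi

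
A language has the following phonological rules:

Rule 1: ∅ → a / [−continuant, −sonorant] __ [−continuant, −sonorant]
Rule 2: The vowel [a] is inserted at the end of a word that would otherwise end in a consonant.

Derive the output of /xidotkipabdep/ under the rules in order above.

Rule 1 (stop-cluster a-epenthesis): /t/ and /k/ form a stop–stop cluster, so [a] is inserted between them. /b/ and /d/ form a stop–stop cluster, so [a] is inserted between them. /xidotkipabdep/ → xidotakipabadep.
Rule 2 (final a-epenthesis): the form ends in the consonant /p/, so [a] is inserted word-finally. /xidotakipabadep/ → xidotakipabadepa.

xidotakipabadepa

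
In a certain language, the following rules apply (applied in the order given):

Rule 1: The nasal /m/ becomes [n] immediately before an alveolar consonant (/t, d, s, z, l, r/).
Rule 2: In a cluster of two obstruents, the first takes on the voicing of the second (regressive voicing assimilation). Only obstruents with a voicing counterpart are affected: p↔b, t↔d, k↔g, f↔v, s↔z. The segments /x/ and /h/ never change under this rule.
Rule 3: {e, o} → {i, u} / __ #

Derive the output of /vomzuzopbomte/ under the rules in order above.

Rule 1 (nasal place assimilation): /m/ precedes the alveolar consonant /z/, so it assimilates in place to [n]. /m/ precedes the alveolar consonant /t/, so it assimilates in place to [n]. /vomzuzopbomte/ → vonzuzopbonte.
Rule 2 (regressive voicing assimilation): /p/ precedes the voiced obstruent /b/, so it voices to [b] by assimilation. /vonzuzopbonte/ → vonzuzobbonte.
Rule 3 (final vowel raising): /e/ is a mid vowel in word-final position, so it raises to [i]. /vonzuzobbonte/ → vonzuzobbonti.

vonzuzobbonti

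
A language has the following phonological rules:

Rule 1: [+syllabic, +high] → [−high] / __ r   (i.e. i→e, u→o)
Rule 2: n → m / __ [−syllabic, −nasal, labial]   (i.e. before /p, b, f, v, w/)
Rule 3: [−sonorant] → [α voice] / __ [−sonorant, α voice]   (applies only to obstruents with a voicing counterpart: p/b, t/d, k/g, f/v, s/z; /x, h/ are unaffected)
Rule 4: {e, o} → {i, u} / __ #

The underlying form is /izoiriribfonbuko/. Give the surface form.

izoereripfombuku

Rule 1 (pre-rhotic lowering): /i/ is a high vowel immediately before /r/, so it lowers to [e]. /i/ is a high vowel immediately before /r/, so it lowers to [e]. /izoiriribfonbuko/ → izoereribfonbuko.
Rule 2 (nasal place assimilation): /n/ precedes the labial consonant /b/, so it assimilates in place to [m]. /izoereribfonbuko/ → izoereribfombuko.
Rule 3 (regressive voicing assimilation): /b/ precedes the voiceless obstruent /f/, so it devoices to [p] by assimilation. /izoereribfombuko/ → izoereripfombuko.
Rule 4 (final vowel raising): /o/ is a mid vowel in word-final position, so it raises to [u]. /izoereripfombuko/ → izoereripfombuku.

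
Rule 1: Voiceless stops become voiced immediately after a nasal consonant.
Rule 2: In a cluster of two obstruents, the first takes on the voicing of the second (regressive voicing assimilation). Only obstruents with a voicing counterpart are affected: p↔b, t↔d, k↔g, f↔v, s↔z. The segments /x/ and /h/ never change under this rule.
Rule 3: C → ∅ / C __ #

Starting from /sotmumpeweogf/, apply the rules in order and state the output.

sotmumbeweok

Rule 1 (post-nasal voicing): /p/ is a voiceless stop immediately after the nasal /m/, so it voices to [b]. /sotmumpeweogf/ → sotmumbeweogf.
Rule 2 (regressive voicing assimilation): /g/ precedes the voiceless obstruent /f/, so it devoices to [k] by assimilation. /sotmumbeweogf/ → sotmumbeweokf.
Rule 3 (final cluster simplification): /f/ is the second consonant of a word-final cluster /kf/, so it deletes. /sotmumbeweokf/ → sotmumbeweok.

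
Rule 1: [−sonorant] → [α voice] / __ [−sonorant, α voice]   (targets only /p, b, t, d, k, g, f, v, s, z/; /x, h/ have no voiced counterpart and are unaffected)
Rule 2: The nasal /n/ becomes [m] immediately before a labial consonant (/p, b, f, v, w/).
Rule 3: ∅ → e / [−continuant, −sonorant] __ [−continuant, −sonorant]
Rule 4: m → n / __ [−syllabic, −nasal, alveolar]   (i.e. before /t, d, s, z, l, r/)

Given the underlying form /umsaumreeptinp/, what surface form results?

Rule 1 (regressive voicing assimilation): no segment meets the environment; /umsaumreeptinp/ is unchanged.
Rule 2 (nasal place assimilation): /n/ precedes the labial consonant /p/, so it assimilates in place to [m]. /umsaumreeptinp/ → umsaumreeptimp.
Rule 3 (stop-cluster e-epenthesis): /p/ and /t/ form a stop–stop cluster, so [e] is inserted between them. /umsaumreeptimp/ → umsaumreepetimp.
Rule 4 (nasal place assimilation): /m/ precedes the alveolar consonant /s/, so it assimilates in place to [n]. /m/ precedes the alveolar consonant /r/, so it assimilates in place to [n]. /umsaumreepetimp/ → unsaunreepetimp.

unsaunreepetimp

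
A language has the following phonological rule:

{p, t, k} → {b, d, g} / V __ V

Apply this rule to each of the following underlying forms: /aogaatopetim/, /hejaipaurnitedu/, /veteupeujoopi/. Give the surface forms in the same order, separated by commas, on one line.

aogaadobedim, hejaibaurnidedu, vedeubeujoobi

/aogaatopetim/: /t/ is a voiceless stop between vowels /a/ and /o/, so it voices to [d]. /p/ is a voiceless stop between vowels /o/ and /e/, so it voices to [b]. /t/ is a voiceless stop between vowels /e/ and /i/, so it voices to [d]. → [aogaadobedim].
/hejaipaurnitedu/: /p/ is a voiceless stop between vowels /i/ and /a/, so it voices to [b]. /t/ is a voiceless stop between vowels /i/ and /e/, so it voices to [d]. → [hejaibaurnidedu].
/veteupeujoopi/: /t/ is a voiceless stop between vowels /e/ and /e/, so it voices to [d]. /p/ is a voiceless stop between vowels /u/ and /e/, so it voices to [b]. /p/ is a voiceless stop between vowels /o/ and /i/, so it voices to [b]. → [vedeubeujoobi].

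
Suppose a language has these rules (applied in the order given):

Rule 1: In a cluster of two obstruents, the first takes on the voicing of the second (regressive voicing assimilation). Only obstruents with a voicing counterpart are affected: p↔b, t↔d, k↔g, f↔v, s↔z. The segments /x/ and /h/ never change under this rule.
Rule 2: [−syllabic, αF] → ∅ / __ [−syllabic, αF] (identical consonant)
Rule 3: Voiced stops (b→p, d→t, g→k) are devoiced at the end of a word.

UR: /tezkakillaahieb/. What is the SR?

teskakilaahiep

Rule 1 (regressive voicing assimilation): /z/ precedes the voiceless obstruent /k/, so it devoices to [s] by assimilation. /tezkakillaahieb/ → teskakillaahieb.
Rule 2 (degemination): /ll/ is a geminate; the first /l/ deletes. /teskakillaahieb/ → teskakilaahieb.
Rule 3 (final devoicing): /b/ is a voiced stop in word-final position, so it devoices to [p]. /teskakilaahieb/ → teskakilaahiep.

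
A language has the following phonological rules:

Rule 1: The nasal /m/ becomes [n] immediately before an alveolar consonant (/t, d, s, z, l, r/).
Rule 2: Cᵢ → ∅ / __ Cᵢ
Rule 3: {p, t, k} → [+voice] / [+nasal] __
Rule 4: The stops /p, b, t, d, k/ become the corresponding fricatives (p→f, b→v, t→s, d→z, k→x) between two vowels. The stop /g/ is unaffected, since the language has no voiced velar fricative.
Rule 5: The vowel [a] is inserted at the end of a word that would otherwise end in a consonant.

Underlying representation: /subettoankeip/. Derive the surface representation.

suvesoangeipa

Rule 1 (nasal place assimilation): no segment meets the environment; /subettoankeip/ is unchanged.
Rule 2 (degemination): /tt/ is a geminate; the first /t/ deletes. /subettoankeip/ → subetoankeip.
Rule 3 (post-nasal voicing): /k/ is a voiceless stop immediately after the nasal /n/, so it voices to [g]. /subetoankeip/ → subetoangeip.
Rule 4 (intervocalic spirantization): /b/ is a stop between vowels /u/ and /e/, so it spirantizes to the fricative [v]. /t/ is a stop between vowels /e/ and /o/, so it spirantizes to the fricative [s]. /subetoangeip/ → suvesoangeip.
Rule 5 (final a-epenthesis): the form ends in the consonant /p/, so [a] is inserted word-finally. /suvesoangeip/ → suvesoangeipa.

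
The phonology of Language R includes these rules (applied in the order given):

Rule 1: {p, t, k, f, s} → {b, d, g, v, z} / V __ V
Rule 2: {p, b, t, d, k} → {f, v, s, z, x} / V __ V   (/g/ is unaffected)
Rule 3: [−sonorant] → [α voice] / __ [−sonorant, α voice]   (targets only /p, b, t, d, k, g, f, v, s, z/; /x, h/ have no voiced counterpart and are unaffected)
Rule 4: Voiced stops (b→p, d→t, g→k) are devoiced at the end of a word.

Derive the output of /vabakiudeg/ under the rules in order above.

Rule 1 (intervocalic voicing): /k/ is a voiceless obstruent between vowels /a/ and /i/, so it voices to [g]. /vabakiudeg/ → vabagiudeg.
Rule 2 (intervocalic spirantization): /b/ is a stop between vowels /a/ and /a/, so it spirantizes to the fricative [v]. /d/ is a stop between vowels /u/ and /e/, so it spirantizes to the fricative [z]. /vabagiudeg/ → vavagiuzeg.
Rule 3 (regressive voicing assimilation): no segment meets the environment; /vavagiuzeg/ is unchanged.
Rule 4 (final devoicing): /g/ is a voiced stop in word-final position, so it devoices to [k]. /vavagiuzeg/ → vavagiuzek.

vavagiuzek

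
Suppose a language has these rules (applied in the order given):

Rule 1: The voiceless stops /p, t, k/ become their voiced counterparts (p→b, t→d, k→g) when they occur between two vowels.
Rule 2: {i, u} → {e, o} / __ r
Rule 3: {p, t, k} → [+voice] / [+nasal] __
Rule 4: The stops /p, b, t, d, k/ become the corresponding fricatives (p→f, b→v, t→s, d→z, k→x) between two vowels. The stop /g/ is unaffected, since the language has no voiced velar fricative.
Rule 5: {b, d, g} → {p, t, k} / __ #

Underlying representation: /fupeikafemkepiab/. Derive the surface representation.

Rule 1 (intervocalic voicing): /p/ is a voiceless stop between vowels /u/ and /e/, so it voices to [b]. /k/ is a voiceless stop between vowels /i/ and /a/, so it voices to [g]. /p/ is a voiceless stop between vowels /e/ and /i/, so it voices to [b]. /fupeikafemkepiab/ → fubeigafemkebiab.
Rule 2 (pre-rhotic lowering): no segment meets the environment; /fubeigafemkebiab/ is unchanged.
Rule 3 (post-nasal voicing): /k/ is a voiceless stop immediately after the nasal /m/, so it voices to [g]. /fubeigafemkebiab/ → fubeigafemgebiab.
Rule 4 (intervocalic spirantization): /b/ is a stop between vowels /u/ and /e/, so it spirantizes to the fricative [v]. /b/ is a stop between vowels /e/ and /i/, so it spirantizes to the fricative [v]. /fubeigafemgebiab/ → fuveigafemgeviab.
Rule 5 (final devoicing): /b/ is a voiced stop in word-final position, so it devoices to [p]. /fuveigafemgeviab/ → fuveigafemgeviap.

fuveigafemgeviap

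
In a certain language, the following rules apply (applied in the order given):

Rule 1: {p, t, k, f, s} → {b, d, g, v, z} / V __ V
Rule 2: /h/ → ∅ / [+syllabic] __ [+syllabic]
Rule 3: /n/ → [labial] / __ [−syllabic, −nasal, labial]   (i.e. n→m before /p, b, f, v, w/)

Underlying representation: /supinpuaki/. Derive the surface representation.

subimpuagi

Rule 1 (intervocalic voicing): /p/ is a voiceless obstruent between vowels /u/ and /i/, so it voices to [b]. /k/ is a voiceless obstruent between vowels /a/ and /i/, so it voices to [g]. /supinpuaki/ → subinpuagi.
Rule 2 (intervocalic h-deletion): no segment meets the environment; /subinpuagi/ is unchanged.
Rule 3 (nasal place assimilation): /n/ precedes the labial consonant /p/, so it assimilates in place to [m]. /subinpuagi/ → subimpuagi.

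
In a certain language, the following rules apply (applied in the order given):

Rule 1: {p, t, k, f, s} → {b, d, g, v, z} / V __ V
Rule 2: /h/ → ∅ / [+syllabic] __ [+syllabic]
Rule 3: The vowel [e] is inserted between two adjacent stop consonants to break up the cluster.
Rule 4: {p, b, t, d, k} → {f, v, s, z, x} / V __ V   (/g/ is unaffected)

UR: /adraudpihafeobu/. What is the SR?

Rule 1 (intervocalic voicing): /f/ is a voiceless obstruent between vowels /a/ and /e/, so it voices to [v]. /adraudpihafeobu/ → adraudpihaveobu.
Rule 2 (intervocalic h-deletion): /h/ occurs between vowels /i/ and /a/, so it deletes. /adraudpihaveobu/ → adraudpiaveobu.
Rule 3 (stop-cluster e-epenthesis): /d/ and /p/ form a stop–stop cluster, so [e] is inserted between them. /adraudpiaveobu/ → adraudepiaveobu.
Rule 4 (intervocalic spirantization): /d/ is a stop between vowels /u/ and /e/, so it spirantizes to the fricative [z]. /p/ is a stop between vowels /e/ and /i/, so it spirantizes to the fricative [f]. /b/ is a stop between vowels /o/ and /u/, so it spirantizes to the fricative [v]. /adraudepiaveobu/ → adrauzefiaveovu.

adrauzefiaveovu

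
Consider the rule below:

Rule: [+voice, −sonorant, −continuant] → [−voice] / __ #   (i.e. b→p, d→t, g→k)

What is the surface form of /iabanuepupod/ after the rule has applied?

iabanuepupot

/d/ is a voiced stop in word-final position, so it devoices to [t].
The other instance of /b/ does not occur in the required environment and remains unchanged.
Surface form: [iabanuepupot].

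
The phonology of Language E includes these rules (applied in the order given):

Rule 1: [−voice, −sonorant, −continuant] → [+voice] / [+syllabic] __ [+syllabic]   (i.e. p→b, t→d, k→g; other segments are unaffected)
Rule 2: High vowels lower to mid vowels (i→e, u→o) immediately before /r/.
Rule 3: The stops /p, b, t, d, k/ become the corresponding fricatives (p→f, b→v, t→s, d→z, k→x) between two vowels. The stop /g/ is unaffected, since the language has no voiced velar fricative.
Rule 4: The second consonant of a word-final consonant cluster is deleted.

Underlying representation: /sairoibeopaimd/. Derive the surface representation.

saeroiveovaim

Rule 1 (intervocalic voicing): /p/ is a voiceless stop between vowels /o/ and /a/, so it voices to [b]. /sairoibeopaimd/ → sairoibeobaimd.
Rule 2 (pre-rhotic lowering): /i/ is a high vowel immediately before /r/, so it lowers to [e]. /sairoibeobaimd/ → saeroibeobaimd.
Rule 3 (intervocalic spirantization): /b/ is a stop between vowels /i/ and /e/, so it spirantizes to the fricative [v]. /b/ is a stop between vowels /o/ and /a/, so it spirantizes to the fricative [v]. /saeroibeobaimd/ → saeroiveovaimd.
Rule 4 (final cluster simplification): /d/ is the second consonant of a word-final cluster /md/, so it deletes. /saeroiveovaimd/ → saeroiveovaim.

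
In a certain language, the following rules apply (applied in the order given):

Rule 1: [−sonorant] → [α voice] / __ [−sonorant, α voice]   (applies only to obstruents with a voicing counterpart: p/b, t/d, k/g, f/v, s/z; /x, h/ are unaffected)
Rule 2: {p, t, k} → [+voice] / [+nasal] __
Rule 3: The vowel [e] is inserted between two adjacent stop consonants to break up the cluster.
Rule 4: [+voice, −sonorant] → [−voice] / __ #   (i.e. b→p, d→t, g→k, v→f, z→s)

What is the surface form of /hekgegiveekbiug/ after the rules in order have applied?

Rule 1 (regressive voicing assimilation): /k/ precedes the voiced obstruent /g/, so it voices to [g] by assimilation. /k/ precedes the voiced obstruent /b/, so it voices to [g] by assimilation. /hekgegiveekbiug/ → heggegiveegbiug.
Rule 2 (post-nasal voicing): no segment meets the environment; /heggegiveegbiug/ is unchanged.
Rule 3 (stop-cluster e-epenthesis): /g/ and /g/ form a stop–stop cluster, so [e] is inserted between them. /g/ and /b/ form a stop–stop cluster, so [e] is inserted between them. /heggegiveegbiug/ → hegegegiveegebiug.
Rule 4 (final devoicing): /g/ is a voiced obstruent in word-final position, so it devoices to [k]. /hegegegiveegebiug/ → hegegegiveegebiuk.

hegegegiveegebiuk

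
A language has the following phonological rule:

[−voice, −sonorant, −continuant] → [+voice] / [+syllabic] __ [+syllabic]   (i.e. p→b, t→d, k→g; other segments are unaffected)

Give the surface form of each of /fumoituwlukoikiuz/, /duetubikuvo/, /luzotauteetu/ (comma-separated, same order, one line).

fumoiduwlugoigiuz, duedubiguvo, luzodaudeedu

/fumoituwlukoikiuz/: /t/ is a voiceless stop between vowels /i/ and /u/, so it voices to [d]. /k/ is a voiceless stop between vowels /u/ and /o/, so it voices to [g]. /k/ is a voiceless stop between vowels /i/ and /i/, so it voices to [g]. → [fumoiduwlugoigiuz].
/duetubikuvo/: /t/ is a voiceless stop between vowels /e/ and /u/, so it voices to [d]. /k/ is a voiceless stop between vowels /i/ and /u/, so it voices to [g]. → [duedubiguvo].
/luzotauteetu/: /t/ is a voiceless stop between vowels /o/ and /a/, so it voices to [d]. /t/ is a voiceless stop between vowels /u/ and /e/, so it voices to [d]. /t/ is a voiceless stop between vowels /e/ and /u/, so it voices to [d]. → [luzodaudeedu].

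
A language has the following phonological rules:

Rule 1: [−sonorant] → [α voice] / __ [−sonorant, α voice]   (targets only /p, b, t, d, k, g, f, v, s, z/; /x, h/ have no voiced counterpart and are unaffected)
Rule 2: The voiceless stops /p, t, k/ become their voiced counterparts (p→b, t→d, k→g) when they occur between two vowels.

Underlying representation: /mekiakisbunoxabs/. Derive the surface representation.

Rule 1 (regressive voicing assimilation): /s/ precedes the voiced obstruent /b/, so it voices to [z] by assimilation. /b/ precedes the voiceless obstruent /s/, so it devoices to [p] by assimilation. /mekiakisbunoxabs/ → mekiakizbunoxaps.
Rule 2 (intervocalic voicing): /k/ is a voiceless stop between vowels /e/ and /i/, so it voices to [g]. /k/ is a voiceless stop between vowels /a/ and /i/, so it voices to [g]. /mekiakizbunoxaps/ → megiagizbunoxaps.

megiagizbunoxaps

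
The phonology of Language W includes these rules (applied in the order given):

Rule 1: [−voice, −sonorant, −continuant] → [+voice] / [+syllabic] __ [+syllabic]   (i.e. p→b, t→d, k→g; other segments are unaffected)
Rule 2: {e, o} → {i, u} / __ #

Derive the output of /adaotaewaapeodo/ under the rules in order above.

Rule 1 (intervocalic voicing): /t/ is a voiceless stop between vowels /o/ and /a/, so it voices to [d]. /p/ is a voiceless stop between vowels /a/ and /e/, so it voices to [b]. /adaotaewaapeodo/ → adaodaewaabeodo.
Rule 2 (final vowel raising): /o/ is a mid vowel in word-final position, so it raises to [u]. /adaodaewaabeodo/ → adaodaewaabeodu.

adaodaewaabeodu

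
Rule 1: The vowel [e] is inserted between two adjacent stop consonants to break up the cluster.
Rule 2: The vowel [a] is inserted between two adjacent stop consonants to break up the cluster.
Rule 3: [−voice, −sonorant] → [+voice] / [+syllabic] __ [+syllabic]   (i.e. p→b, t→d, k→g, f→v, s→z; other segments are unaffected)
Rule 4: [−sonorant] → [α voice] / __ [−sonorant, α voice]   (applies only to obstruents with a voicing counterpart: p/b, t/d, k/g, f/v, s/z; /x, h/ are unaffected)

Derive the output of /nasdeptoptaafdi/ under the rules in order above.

Rule 1 (stop-cluster e-epenthesis): /p/ and /t/ form a stop–stop cluster, so [e] is inserted between them. /p/ and /t/ form a stop–stop cluster, so [e] is inserted between them. /nasdeptoptaafdi/ → nasdepetopetaafdi.
Rule 2 (stop-cluster a-epenthesis): no segment meets the environment; /nasdepetopetaafdi/ is unchanged.
Rule 3 (intervocalic voicing): /p/ is a voiceless obstruent between vowels /e/ and /e/, so it voices to [b]. /t/ is a voiceless obstruent between vowels /e/ and /o/, so it voices to [d]. /p/ is a voiceless obstruent between vowels /o/ and /e/, so it voices to [b]. /t/ is a voiceless obstruent between vowels /e/ and /a/, so it voices to [d]. /nasdepetopetaafdi/ → nasdebedobedaafdi.
Rule 4 (regressive voicing assimilation): /s/ precedes the voiced obstruent /d/, so it voices to [z] by assimilation. /f/ precedes the voiced obstruent /d/, so it voices to [v] by assimilation. /nasdebedobedaafdi/ → nazdebedobedaavdi.

nazdebedobedaavdi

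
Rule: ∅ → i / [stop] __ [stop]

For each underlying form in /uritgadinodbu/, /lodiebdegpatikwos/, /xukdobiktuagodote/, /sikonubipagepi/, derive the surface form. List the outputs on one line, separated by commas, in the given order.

uritigadinodibu, lodiebidegipatikwos, xukidobikituagodote, sikonubipagepi

/uritgadinodbu/: /t/ and /g/ form a stop–stop cluster, so [i] is inserted between them. /d/ and /b/ form a stop–stop cluster, so [i] is inserted between them. → [uritigadinodibu].
/lodiebdegpatikwos/: /b/ and /d/ form a stop–stop cluster, so [i] is inserted between them. /g/ and /p/ form a stop–stop cluster, so [i] is inserted between them. → [lodiebidegipatikwos].
/xukdobiktuagodote/: /k/ and /d/ form a stop–stop cluster, so [i] is inserted between them. /k/ and /t/ form a stop–stop cluster, so [i] is inserted between them. → [xukidobikituagodote].
/sikonubipagepi/: the rule's environment is not met; surfaces unchanged as [sikonubipagepi].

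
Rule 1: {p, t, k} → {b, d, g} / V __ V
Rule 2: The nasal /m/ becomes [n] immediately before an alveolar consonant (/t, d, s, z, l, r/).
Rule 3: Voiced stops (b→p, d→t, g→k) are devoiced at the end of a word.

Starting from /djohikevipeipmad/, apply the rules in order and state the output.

Rule 1 (intervocalic voicing): /k/ is a voiceless stop between vowels /i/ and /e/, so it voices to [g]. /p/ is a voiceless stop between vowels /i/ and /e/, so it voices to [b]. /djohikevipeipmad/ → djohigevibeipmad.
Rule 2 (nasal place assimilation): no segment meets the environment; /djohigevibeipmad/ is unchanged.
Rule 3 (final devoicing): /d/ is a voiced stop in word-final position, so it devoices to [t]. /djohigevibeipmad/ → djohigevibeipmat.

djohigevibeipmat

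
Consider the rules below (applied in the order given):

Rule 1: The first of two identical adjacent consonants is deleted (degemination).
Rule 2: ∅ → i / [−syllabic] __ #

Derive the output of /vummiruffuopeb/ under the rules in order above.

Rule 1 (degemination): /mm/ is a geminate; the first /m/ deletes. /ff/ is a geminate; the first /f/ deletes. /vummiruffuopeb/ → vumirufuopeb.
Rule 2 (final i-epenthesis): the form ends in the consonant /b/, so [i] is inserted word-finally. /vumirufuopeb/ → vumirufuopebi.

vumirufuopebi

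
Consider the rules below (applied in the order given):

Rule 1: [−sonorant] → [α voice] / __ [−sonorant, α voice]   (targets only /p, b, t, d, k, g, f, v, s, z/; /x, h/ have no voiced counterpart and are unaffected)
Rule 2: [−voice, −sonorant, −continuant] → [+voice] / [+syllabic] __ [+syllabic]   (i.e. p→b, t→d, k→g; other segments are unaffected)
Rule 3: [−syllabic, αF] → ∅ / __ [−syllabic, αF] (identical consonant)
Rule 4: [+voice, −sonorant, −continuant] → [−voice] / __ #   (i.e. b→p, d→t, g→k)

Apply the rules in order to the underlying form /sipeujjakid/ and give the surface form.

sibeujagit

Rule 1 (regressive voicing assimilation): no segment meets the environment; /sipeujjakid/ is unchanged.
Rule 2 (intervocalic voicing): /p/ is a voiceless stop between vowels /i/ and /e/, so it voices to [b]. /k/ is a voiceless stop between vowels /a/ and /i/, so it voices to [g]. /sipeujjakid/ → sibeujjagid.
Rule 3 (degemination): /jj/ is a geminate; the first /j/ deletes. /sibeujjagid/ → sibeujagid.
Rule 4 (final devoicing): /d/ is a voiced stop in word-final position, so it devoices to [t]. /sibeujagid/ → sibeujagit.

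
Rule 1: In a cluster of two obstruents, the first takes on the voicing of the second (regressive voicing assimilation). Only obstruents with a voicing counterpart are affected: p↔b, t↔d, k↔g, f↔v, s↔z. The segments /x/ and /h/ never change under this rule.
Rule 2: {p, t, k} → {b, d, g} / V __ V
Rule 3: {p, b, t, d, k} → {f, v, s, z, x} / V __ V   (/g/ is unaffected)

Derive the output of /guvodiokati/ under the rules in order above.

guvoziogazi

Rule 1 (regressive voicing assimilation): no segment meets the environment; /guvodiokati/ is unchanged.
Rule 2 (intervocalic voicing): /k/ is a voiceless stop between vowels /o/ and /a/, so it voices to [g]. /t/ is a voiceless stop between vowels /a/ and /i/, so it voices to [d]. /guvodiokati/ → guvodiogadi.
Rule 3 (intervocalic spirantization): /d/ is a stop between vowels /o/ and /i/, so it spirantizes to the fricative [z]. /d/ is a stop between vowels /a/ and /i/, so it spirantizes to the fricative [z]. /guvodiogadi/ → guvoziogazi.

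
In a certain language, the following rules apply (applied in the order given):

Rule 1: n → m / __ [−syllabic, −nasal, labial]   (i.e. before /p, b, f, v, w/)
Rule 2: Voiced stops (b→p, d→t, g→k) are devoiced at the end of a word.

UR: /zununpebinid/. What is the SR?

Rule 1 (nasal place assimilation): /n/ precedes the labial consonant /p/, so it assimilates in place to [m]. /zununpebinid/ → zunumpebinid.
Rule 2 (final devoicing): /d/ is a voiced stop in word-final position, so it devoices to [t]. /zunumpebinid/ → zunumpebinit.

zunumpebinit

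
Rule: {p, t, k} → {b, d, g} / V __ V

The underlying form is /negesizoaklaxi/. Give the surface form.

negesizoaklaxi

No segment of /negesizoaklaxi/ meets the structural description of the rule, so the form surfaces unchanged.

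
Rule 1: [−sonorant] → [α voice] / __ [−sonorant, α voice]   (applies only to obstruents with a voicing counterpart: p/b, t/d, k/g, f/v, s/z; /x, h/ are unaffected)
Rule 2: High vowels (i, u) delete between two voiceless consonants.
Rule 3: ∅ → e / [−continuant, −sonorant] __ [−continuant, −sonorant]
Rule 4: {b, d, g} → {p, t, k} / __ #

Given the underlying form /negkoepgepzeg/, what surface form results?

nekekoebegebzek

Rule 1 (regressive voicing assimilation): /g/ precedes the voiceless obstruent /k/, so it devoices to [k] by assimilation. /p/ precedes the voiced obstruent /g/, so it voices to [b] by assimilation. /p/ precedes the voiced obstruent /z/, so it voices to [b] by assimilation. /negkoepgepzeg/ → nekkoebgebzeg.
Rule 2 (high vowel syncope): no segment meets the environment; /nekkoebgebzeg/ is unchanged.
Rule 3 (stop-cluster e-epenthesis): /k/ and /k/ form a stop–stop cluster, so [e] is inserted between them. /b/ and /g/ form a stop–stop cluster, so [e] is inserted between them. /nekkoebgebzeg/ → nekekoebegebzeg.
Rule 4 (final devoicing): /g/ is a voiced stop in word-final position, so it devoices to [k]. /nekekoebegebzeg/ → nekekoebegebzek.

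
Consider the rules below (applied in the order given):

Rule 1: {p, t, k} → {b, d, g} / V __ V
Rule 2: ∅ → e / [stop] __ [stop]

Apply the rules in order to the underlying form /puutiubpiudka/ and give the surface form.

puudiubepiudeka

Rule 1 (intervocalic voicing): /t/ is a voiceless stop between vowels /u/ and /i/, so it voices to [d]. /puutiubpiudka/ → puudiubpiudka.
Rule 2 (stop-cluster e-epenthesis): /b/ and /p/ form a stop–stop cluster, so [e] is inserted between them. /d/ and /k/ form a stop–stop cluster, so [e] is inserted between them. /puudiubpiudka/ → puudiubepiudeka.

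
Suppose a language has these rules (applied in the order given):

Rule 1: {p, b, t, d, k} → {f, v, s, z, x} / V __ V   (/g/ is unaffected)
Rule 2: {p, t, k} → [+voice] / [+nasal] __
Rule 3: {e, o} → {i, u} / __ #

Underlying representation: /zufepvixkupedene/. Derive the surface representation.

zufepvixkufezeni

Rule 1 (intervocalic spirantization): /p/ is a stop between vowels /u/ and /e/, so it spirantizes to the fricative [f]. /d/ is a stop between vowels /e/ and /e/, so it spirantizes to the fricative [z]. /zufepvixkupedene/ → zufepvixkufezene.
Rule 2 (post-nasal voicing): no segment meets the environment; /zufepvixkufezene/ is unchanged.
Rule 3 (final vowel raising): /e/ is a mid vowel in word-final position, so it raises to [i]. /zufepvixkufezene/ → zufepvixkufezeni.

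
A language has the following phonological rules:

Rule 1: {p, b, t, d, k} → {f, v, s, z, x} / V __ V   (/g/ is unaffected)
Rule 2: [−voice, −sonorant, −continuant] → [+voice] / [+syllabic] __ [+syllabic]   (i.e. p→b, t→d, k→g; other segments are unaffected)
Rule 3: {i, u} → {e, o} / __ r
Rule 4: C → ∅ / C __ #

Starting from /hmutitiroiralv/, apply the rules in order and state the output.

Rule 1 (intervocalic spirantization): /t/ is a stop between vowels /u/ and /i/, so it spirantizes to the fricative [s]. /t/ is a stop between vowels /i/ and /i/, so it spirantizes to the fricative [s]. /hmutitiroiralv/ → hmusisiroiralv.
Rule 2 (intervocalic voicing): no segment meets the environment; /hmusisiroiralv/ is unchanged.
Rule 3 (pre-rhotic lowering): /i/ is a high vowel immediately before /r/, so it lowers to [e]. /i/ is a high vowel immediately before /r/, so it lowers to [e]. /hmusisiroiralv/ → hmusiseroeralv.
Rule 4 (final cluster simplification): /v/ is the second consonant of a word-final cluster /lv/, so it deletes. /hmusiseroeralv/ → hmusiseroeral.

hmusiseroeral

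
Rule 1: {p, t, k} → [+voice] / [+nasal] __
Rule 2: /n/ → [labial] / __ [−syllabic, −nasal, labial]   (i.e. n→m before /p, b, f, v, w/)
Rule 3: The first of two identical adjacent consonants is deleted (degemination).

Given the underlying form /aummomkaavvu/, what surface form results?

Rule 1 (post-nasal voicing): /k/ is a voiceless stop immediately after the nasal /m/, so it voices to [g]. /aummomkaavvu/ → aummomgaavvu.
Rule 2 (nasal place assimilation): no segment meets the environment; /aummomgaavvu/ is unchanged.
Rule 3 (degemination): /mm/ is a geminate; the first /m/ deletes. /vv/ is a geminate; the first /v/ deletes. /aummomgaavvu/ → aumomgaavu.

aumomgaavu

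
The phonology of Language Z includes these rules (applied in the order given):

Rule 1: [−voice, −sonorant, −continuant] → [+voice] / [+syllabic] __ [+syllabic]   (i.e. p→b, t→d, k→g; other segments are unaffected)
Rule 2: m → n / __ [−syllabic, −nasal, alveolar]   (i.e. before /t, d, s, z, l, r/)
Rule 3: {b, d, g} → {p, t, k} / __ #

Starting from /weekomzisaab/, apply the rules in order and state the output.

weegonzisaap

Rule 1 (intervocalic voicing): /k/ is a voiceless stop between vowels /e/ and /o/, so it voices to [g]. /weekomzisaab/ → weegomzisaab.
Rule 2 (nasal place assimilation): /m/ precedes the alveolar consonant /z/, so it assimilates in place to [n]. /weegomzisaab/ → weegonzisaab.
Rule 3 (final devoicing): /b/ is a voiced stop in word-final position, so it devoices to [p]. /weegonzisaab/ → weegonzisaap.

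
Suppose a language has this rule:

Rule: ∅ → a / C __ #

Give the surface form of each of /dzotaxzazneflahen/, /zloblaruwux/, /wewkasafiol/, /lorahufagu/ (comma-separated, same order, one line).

dzotaxzazneflahena, zloblaruwuxa, wewkasafiola, lorahufagu

/dzotaxzazneflahen/: the form ends in the consonant /n/, so [a] is inserted word-finally. → [dzotaxzazneflahena].
/zloblaruwux/: the form ends in the consonant /x/, so [a] is inserted word-finally. → [zloblaruwuxa].
/wewkasafiol/: the form ends in the consonant /l/, so [a] is inserted word-finally. → [wewkasafiola].
/lorahufagu/: the rule's environment is not met; surfaces unchanged as [lorahufagu].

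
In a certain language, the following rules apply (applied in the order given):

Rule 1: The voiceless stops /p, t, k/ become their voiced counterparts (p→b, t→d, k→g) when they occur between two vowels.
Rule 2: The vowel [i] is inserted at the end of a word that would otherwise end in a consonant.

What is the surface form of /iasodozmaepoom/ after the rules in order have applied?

Rule 1 (intervocalic voicing): /p/ is a voiceless stop between vowels /e/ and /o/, so it voices to [b]. /iasodozmaepoom/ → iasodozmaeboom.
Rule 2 (final i-epenthesis): the form ends in the consonant /m/, so [i] is inserted word-finally. /iasodozmaeboom/ → iasodozmaeboomi.

iasodozmaeboomi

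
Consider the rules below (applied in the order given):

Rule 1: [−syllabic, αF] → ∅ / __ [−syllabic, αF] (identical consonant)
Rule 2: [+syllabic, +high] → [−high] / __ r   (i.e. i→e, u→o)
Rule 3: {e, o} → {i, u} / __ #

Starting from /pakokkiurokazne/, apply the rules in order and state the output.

pakokiorokazni

Rule 1 (degemination): /kk/ is a geminate; the first /k/ deletes. /pakokkiurokazne/ → pakokiurokazne.
Rule 2 (pre-rhotic lowering): /u/ is a high vowel immediately before /r/, so it lowers to [o]. /pakokiurokazne/ → pakokiorokazne.
Rule 3 (final vowel raising): /e/ is a mid vowel in word-final position, so it raises to [i]. /pakokiorokazne/ → pakokiorokazni.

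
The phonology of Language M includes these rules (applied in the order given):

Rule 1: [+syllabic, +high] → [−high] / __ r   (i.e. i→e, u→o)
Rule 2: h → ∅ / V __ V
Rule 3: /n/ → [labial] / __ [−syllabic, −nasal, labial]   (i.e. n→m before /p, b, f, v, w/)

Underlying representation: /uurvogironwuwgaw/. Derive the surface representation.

Rule 1 (pre-rhotic lowering): /u/ is a high vowel immediately before /r/, so it lowers to [o]. /i/ is a high vowel immediately before /r/, so it lowers to [e]. /uurvogironwuwgaw/ → uorvogeronwuwgaw.
Rule 2 (intervocalic h-deletion): no segment meets the environment; /uorvogeronwuwgaw/ is unchanged.
Rule 3 (nasal place assimilation): /n/ precedes the labial consonant /w/, so it assimilates in place to [m]. /uorvogeronwuwgaw/ → uorvogeromwuwgaw.

uorvogeromwuwgaw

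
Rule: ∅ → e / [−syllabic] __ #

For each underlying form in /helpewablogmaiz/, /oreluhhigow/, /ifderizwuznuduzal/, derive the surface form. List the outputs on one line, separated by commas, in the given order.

/helpewablogmaiz/: the form ends in the consonant /z/, so [e] is inserted word-finally. → [helpewablogmaize].
/oreluhhigow/: the form ends in the consonant /w/, so [e] is inserted word-finally. → [oreluhhigowe].
/ifderizwuznuduzal/: the form ends in the consonant /l/, so [e] is inserted word-finally. → [ifderizwuznuduzale].

helpewablogmaize, oreluhhigowe, ifderizwuznuduzale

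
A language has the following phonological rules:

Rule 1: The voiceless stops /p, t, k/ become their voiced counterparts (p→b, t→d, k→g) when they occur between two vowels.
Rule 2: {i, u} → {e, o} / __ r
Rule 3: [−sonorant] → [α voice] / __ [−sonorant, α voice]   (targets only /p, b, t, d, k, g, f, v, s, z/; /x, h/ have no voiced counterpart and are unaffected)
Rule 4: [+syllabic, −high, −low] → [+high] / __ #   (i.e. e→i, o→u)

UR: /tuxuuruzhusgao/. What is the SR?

Rule 1 (intervocalic voicing): no segment meets the environment; /tuxuuruzhusgao/ is unchanged.
Rule 2 (pre-rhotic lowering): /u/ is a high vowel immediately before /r/, so it lowers to [o]. /tuxuuruzhusgao/ → tuxuoruzhusgao.
Rule 3 (regressive voicing assimilation): /z/ precedes the voiceless obstruent /h/, so it devoices to [s] by assimilation. /s/ precedes the voiced obstruent /g/, so it voices to [z] by assimilation. /tuxuoruzhusgao/ → tuxuorushuzgao.
Rule 4 (final vowel raising): /o/ is a mid vowel in word-final position, so it raises to [u]. /tuxuorushuzgao/ → tuxuorushuzgau.

tuxuorushuzgau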